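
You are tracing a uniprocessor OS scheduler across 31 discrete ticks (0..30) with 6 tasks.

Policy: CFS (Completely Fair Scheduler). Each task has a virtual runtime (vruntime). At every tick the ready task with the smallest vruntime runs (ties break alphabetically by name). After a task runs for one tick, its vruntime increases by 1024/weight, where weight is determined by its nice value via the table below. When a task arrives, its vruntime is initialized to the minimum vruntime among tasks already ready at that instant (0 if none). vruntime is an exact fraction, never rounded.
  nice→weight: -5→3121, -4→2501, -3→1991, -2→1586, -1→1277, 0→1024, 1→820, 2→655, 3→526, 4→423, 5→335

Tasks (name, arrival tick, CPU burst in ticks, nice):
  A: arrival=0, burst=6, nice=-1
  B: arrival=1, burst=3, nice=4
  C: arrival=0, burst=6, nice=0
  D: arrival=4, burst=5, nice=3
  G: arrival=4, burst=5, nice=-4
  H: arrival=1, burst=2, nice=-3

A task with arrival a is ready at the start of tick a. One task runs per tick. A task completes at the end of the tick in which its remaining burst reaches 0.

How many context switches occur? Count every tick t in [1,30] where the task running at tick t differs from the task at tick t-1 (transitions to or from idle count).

t=0: vr[A=0 C=0] → run A
t=1: vr[A=1024/1277 B=0 C=0 H=0] → run B
t=2: vr[A=1024/1277 B=1024/423 C=0 H=0] → run C
t=3: vr[A=1024/1277 B=1024/423 C=1 H=0] → run H
t=4: vr[A=1024/1277 B=1024/423 C=1 D=1024/1991 G=1024/1991 H=1024/1991] → run D
t=5: vr[A=1024/1277 B=1024/423 C=1 D=1288704/523633 G=1024/1991 H=1024/1991] → run G
t=6: vr[A=1024/1277 B=1024/423 C=1 D=1288704/523633 G=4599808/4979491 H=1024/1991] → run H
t=7: vr[A=1024/1277 B=1024/423 C=1 D=1288704/523633 G=4599808/4979491] → run A
t=8: vr[A=2048/1277 B=1024/423 C=1 D=1288704/523633 G=4599808/4979491] → run G
t=9: vr[A=2048/1277 B=1024/423 C=1 D=1288704/523633 G=6638592/4979491] → run C
t=10: vr[A=2048/1277 B=1024/423 C=2 D=1288704/523633 G=6638592/4979491] → run G
t=11: vr[A=2048/1277 B=1024/423 C=2 D=1288704/523633 G=8677376/4979491] → run A
t=12: vr[A=3072/1277 B=1024/423 C=2 D=1288704/523633 G=8677376/4979491] → run G
t=13: vr[A=3072/1277 B=1024/423 C=2 D=1288704/523633 G=10716160/4979491] → run C
t=14: vr[A=3072/1277 B=1024/423 C=3 D=1288704/523633 G=10716160/4979491] → run G
t=15: vr[A=3072/1277 B=1024/423 C=3 D=1288704/523633] → run A
t=16: vr[A=4096/1277 B=1024/423 C=3 D=1288704/523633] → run B
t=17: vr[A=4096/1277 B=2048/423 C=3 D=1288704/523633] → run D
t=18: vr[A=4096/1277 B=2048/423 C=3 D=2308096/523633] → run C
t=19: vr[A=4096/1277 B=2048/423 C=4 D=2308096/523633] → run A
t=20: vr[A=5120/1277 B=2048/423 C=4 D=2308096/523633] → run C
t=21: vr[A=5120/1277 B=2048/423 C=5 D=2308096/523633] → run A
t=22: vr[B=2048/423 C=5 D=2308096/523633] → run D
t=23: vr[B=2048/423 C=5 D=3327488/523633] → run B
t=24: vr[C=5 D=3327488/523633] → run C
t=25: vr[D=3327488/523633] → run D
t=26: vr[D=4346880/523633] → run D
t=27: (idle)
t=28: (idle)
t=29: (idle)
t=30: (idle)

context switches = 26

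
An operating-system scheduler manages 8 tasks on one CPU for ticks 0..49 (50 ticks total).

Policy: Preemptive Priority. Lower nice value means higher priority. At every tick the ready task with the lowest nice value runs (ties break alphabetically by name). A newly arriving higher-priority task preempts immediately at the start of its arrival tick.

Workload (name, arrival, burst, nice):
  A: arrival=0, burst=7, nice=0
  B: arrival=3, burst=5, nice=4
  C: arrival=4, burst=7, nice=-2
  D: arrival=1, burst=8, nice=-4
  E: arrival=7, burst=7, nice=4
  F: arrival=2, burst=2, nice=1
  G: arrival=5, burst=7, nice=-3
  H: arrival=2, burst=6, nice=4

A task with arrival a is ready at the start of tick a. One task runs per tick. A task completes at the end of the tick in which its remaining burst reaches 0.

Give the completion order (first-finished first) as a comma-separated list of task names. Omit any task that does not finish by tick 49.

t=0: ready={A} → run A
t=1: ready={A,D} → run D
t=2: ready={A,D,F,H} → run D
t=3: ready={A,B,D,F,H} → run D
t=4: ready={A,B,C,D,F,H} → run D
t=5: ready={A,B,C,D,F,G,H} → run D
t=6: ready={A,B,C,D,F,G,H} → run D
t=7: ready={A,B,C,D,E,F,G,H} → run D
t=8: ready={A,B,C,D,E,F,G,H} → run D
t=9: ready={A,B,C,E,F,G,H} → run G
t=10: ready={A,B,C,E,F,G,H} → run G
t=11: ready={A,B,C,E,F,G,H} → run G
t=12: ready={A,B,C,E,F,G,H} → run G
t=13: ready={A,B,C,E,F,G,H} → run G
t=14: ready={A,B,C,E,F,G,H} → run G
t=15: ready={A,B,C,E,F,G,H} → run G
t=16: ready={A,B,C,E,F,H} → run C
t=17: ready={A,B,C,E,F,H} → run C
t=18: ready={A,B,C,E,F,H} → run C
t=19: ready={A,B,C,E,F,H} → run C
t=20: ready={A,B,C,E,F,H} → run C
t=21: ready={A,B,C,E,F,H} → run C
t=22: ready={A,B,C,E,F,H} → run C
t=23: ready={A,B,E,F,H} → run A
t=24: ready={A,B,E,F,H} → run A
t=25: ready={A,B,E,F,H} → run A
t=26: ready={A,B,E,F,H} → run A
t=27: ready={A,B,E,F,H} → run A
t=28: ready={A,B,E,F,H} → run A
t=29: ready={B,E,F,H} → run F
t=30: ready={B,E,F,H} → run F
t=31: ready={B,E,H} → run B
t=32: ready={B,E,H} → run B
t=33: ready={B,E,H} → run B
t=34: ready={B,E,H} → run B
t=35: ready={B,E,H} → run B
t=36: ready={E,H} → run E
t=37: ready={E,H} → run E
t=38: ready={E,H} → run E
t=39: ready={E,H} → run E
t=40: ready={E,H} → run E
t=41: ready={E,H} → run E
t=42: ready={E,H} → run E
t=43: ready={H} → run H
t=44: ready={H} → run H
t=45: ready={H} → run H
t=46: ready={H} → run H
t=47: ready={H} → run H
t=48: ready={H} → run H
t=49: (idle)

completion order = D, G, C, A, F, B, E, H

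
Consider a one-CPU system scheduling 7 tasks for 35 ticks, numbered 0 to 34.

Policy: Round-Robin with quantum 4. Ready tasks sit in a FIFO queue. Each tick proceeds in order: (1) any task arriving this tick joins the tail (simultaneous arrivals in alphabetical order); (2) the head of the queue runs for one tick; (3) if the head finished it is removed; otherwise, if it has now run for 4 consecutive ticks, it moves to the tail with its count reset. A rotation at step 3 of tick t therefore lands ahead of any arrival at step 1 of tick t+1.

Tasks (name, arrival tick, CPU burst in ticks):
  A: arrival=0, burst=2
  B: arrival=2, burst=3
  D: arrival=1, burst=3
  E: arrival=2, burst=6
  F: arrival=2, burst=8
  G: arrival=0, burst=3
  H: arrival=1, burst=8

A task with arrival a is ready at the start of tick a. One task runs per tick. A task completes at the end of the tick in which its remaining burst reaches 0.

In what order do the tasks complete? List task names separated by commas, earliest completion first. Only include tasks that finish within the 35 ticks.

t=0: queue=[A,G] q_used=0 → run A
t=1: queue=[A,G,D,H] q_used=1 → run A
t=2: queue=[G,D,H,B,E,F] q_used=0 → run G
t=3: queue=[G,D,H,B,E,F] q_used=1 → run G
t=4: queue=[G,D,H,B,E,F] q_used=2 → run G
t=5: queue=[D,H,B,E,F] q_used=0 → run D
t=6: queue=[D,H,B,E,F] q_used=1 → run D
t=7: queue=[D,H,B,E,F] q_used=2 → run D
t=8: queue=[H,B,E,F] q_used=0 → run H
t=9: queue=[H,B,E,F] q_used=1 → run H
t=10: queue=[H,B,E,F] q_used=2 → run H
t=11: queue=[H,B,E,F] q_used=3 → run H
t=12: queue=[B,E,F,H] q_used=0 → run B
t=13: queue=[B,E,F,H] q_used=1 → run B
t=14: queue=[B,E,F,H] q_used=2 → run B
t=15: queue=[E,F,H] q_used=0 → run E
t=16: queue=[E,F,H] q_used=1 → run E
t=17: queue=[E,F,H] q_used=2 → run E
t=18: queue=[E,F,H] q_used=3 → run E
t=19: queue=[F,H,E] q_used=0 → run F
t=20: queue=[F,H,E] q_used=1 → run F
t=21: queue=[F,H,E] q_used=2 → run F
t=22: queue=[F,H,E] q_used=3 → run F
t=23: queue=[H,E,F] q_used=0 → run H
t=24: queue=[H,E,F] q_used=1 → run H
t=25: queue=[H,E,F] q_used=2 → run H
t=26: queue=[H,E,F] q_used=3 → run H
t=27: queue=[E,F] q_used=0 → run E
t=28: queue=[E,F] q_used=1 → run E
t=29: queue=[F] q_used=0 → run F
t=30: queue=[F] q_used=1 → run F
t=31: queue=[F] q_used=2 → run F
t=32: queue=[F] q_used=3 → run F
t=33: (idle)
t=34: (idle)

completion order = A, G, D, B, H, E, F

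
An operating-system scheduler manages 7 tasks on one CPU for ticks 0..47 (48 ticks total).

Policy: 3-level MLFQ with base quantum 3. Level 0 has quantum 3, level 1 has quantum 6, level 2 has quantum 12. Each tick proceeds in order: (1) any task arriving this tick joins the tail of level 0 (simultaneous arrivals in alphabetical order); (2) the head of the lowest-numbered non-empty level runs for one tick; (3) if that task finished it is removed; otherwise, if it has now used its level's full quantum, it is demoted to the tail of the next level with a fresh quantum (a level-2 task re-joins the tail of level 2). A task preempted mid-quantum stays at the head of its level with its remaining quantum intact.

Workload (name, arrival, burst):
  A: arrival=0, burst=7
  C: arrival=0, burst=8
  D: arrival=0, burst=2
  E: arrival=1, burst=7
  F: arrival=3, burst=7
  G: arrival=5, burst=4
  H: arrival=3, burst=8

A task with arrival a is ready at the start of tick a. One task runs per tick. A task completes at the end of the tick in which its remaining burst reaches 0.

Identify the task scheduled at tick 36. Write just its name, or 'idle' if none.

running at tick 36 = F

t=0: L0/L1/L2 = ACD/-/- → run A
t=1: L0/L1/L2 = ACDE/-/- → run A
t=2: L0/L1/L2 = ACDE/-/- → run A
t=3: L0/L1/L2 = CDEFH/A/- → run C
t=4: L0/L1/L2 = CDEFH/A/- → run C
t=5: L0/L1/L2 = CDEFHG/A/- → run C
t=6: L0/L1/L2 = DEFHG/AC/- → run D
t=7: L0/L1/L2 = DEFHG/AC/- → run D
t=8: L0/L1/L2 = EFHG/AC/- → run E
t=9: L0/L1/L2 = EFHG/AC/- → run E
t=10: L0/L1/L2 = EFHG/AC/- → run E
t=11: L0/L1/L2 = FHG/ACE/- → run F
t=12: L0/L1/L2 = FHG/ACE/- → run F
t=13: L0/L1/L2 = FHG/ACE/- → run F
t=14: L0/L1/L2 = HG/ACEF/- → run H
t=15: L0/L1/L2 = HG/ACEF/- → run H
t=16: L0/L1/L2 = HG/ACEF/- → run H
t=17: L0/L1/L2 = G/ACEFH/- → run G
t=18: L0/L1/L2 = G/ACEFH/- → run G
t=19: L0/L1/L2 = G/ACEFH/- → run G
t=20: L0/L1/L2 = -/ACEFHG/- → run A
t=21: L0/L1/L2 = -/ACEFHG/- → run A
t=22: L0/L1/L2 = -/ACEFHG/- → run A
t=23: L0/L1/L2 = -/ACEFHG/- → run A
t=24: L0/L1/L2 = -/CEFHG/- → run C
t=25: L0/L1/L2 = -/CEFHG/- → run C
t=26: L0/L1/L2 = -/CEFHG/- → run C
t=27: L0/L1/L2 = -/CEFHG/- → run C
t=28: L0/L1/L2 = -/CEFHG/- → run C
t=29: L0/L1/L2 = -/EFHG/- → run E
t=30: L0/L1/L2 = -/EFHG/- → run E
t=31: L0/L1/L2 = -/EFHG/- → run E
t=32: L0/L1/L2 = -/EFHG/- → run E
t=33: L0/L1/L2 = -/FHG/- → run F
t=34: L0/L1/L2 = -/FHG/- → run F
t=35: L0/L1/L2 = -/FHG/- → run F
t=36: L0/L1/L2 = -/FHG/- → run F
t=37: L0/L1/L2 = -/HG/- → run H
t=38: L0/L1/L2 = -/HG/- → run H
t=39: L0/L1/L2 = -/HG/- → run H
t=40: L0/L1/L2 = -/HG/- → run H
t=41: L0/L1/L2 = -/HG/- → run H
t=42: L0/L1/L2 = -/G/- → run G
t=43: (idle)
t=44: (idle)
t=45: (idle)
t=46: (idle)
t=47: (idle)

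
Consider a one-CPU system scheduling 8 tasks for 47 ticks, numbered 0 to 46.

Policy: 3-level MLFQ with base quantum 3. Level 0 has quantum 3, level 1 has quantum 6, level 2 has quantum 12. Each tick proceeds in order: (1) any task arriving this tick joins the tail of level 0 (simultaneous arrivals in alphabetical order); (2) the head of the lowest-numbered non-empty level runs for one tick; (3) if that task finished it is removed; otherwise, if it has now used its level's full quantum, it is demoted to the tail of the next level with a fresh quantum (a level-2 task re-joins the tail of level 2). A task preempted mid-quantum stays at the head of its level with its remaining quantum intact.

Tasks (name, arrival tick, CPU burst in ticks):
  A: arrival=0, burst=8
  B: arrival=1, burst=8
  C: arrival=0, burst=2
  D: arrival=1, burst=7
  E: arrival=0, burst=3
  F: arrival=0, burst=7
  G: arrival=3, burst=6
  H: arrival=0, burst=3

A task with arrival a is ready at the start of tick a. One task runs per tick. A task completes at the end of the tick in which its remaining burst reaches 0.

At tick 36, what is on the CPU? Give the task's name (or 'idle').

t=0: L0/L1/L2 = ACEFH/-/- → run A
t=1: L0/L1/L2 = ACEFHBD/-/- → run A
t=2: L0/L1/L2 = ACEFHBD/-/- → run A
t=3: L0/L1/L2 = CEFHBDG/A/- → run C
t=4: L0/L1/L2 = CEFHBDG/A/- → run C
t=5: L0/L1/L2 = EFHBDG/A/- → run E
t=6: L0/L1/L2 = EFHBDG/A/- → run E
t=7: L0/L1/L2 = EFHBDG/A/- → run E
t=8: L0/L1/L2 = FHBDG/A/- → run F
t=9: L0/L1/L2 = FHBDG/A/- → run F
t=10: L0/L1/L2 = FHBDG/A/- → run F
t=11: L0/L1/L2 = HBDG/AF/- → run H
t=12: L0/L1/L2 = HBDG/AF/- → run H
t=13: L0/L1/L2 = HBDG/AF/- → run H
t=14: L0/L1/L2 = BDG/AF/- → run B
t=15: L0/L1/L2 = BDG/AF/- → run B
t=16: L0/L1/L2 = BDG/AF/- → run B
t=17: L0/L1/L2 = DG/AFB/- → run D
t=18: L0/L1/L2 = DG/AFB/- → run D
t=19: L0/L1/L2 = DG/AFB/- → run D
t=20: L0/L1/L2 = G/AFBD/- → run G
t=21: L0/L1/L2 = G/AFBD/- → run G
t=22: L0/L1/L2 = G/AFBD/- → run G
t=23: L0/L1/L2 = -/AFBDG/- → run A
t=24: L0/L1/L2 = -/AFBDG/- → run A
t=25: L0/L1/L2 = -/AFBDG/- → run A
t=26: L0/L1/L2 = -/AFBDG/- → run A
t=27: L0/L1/L2 = -/AFBDG/- → run A
t=28: L0/L1/L2 = -/FBDG/- → run F
t=29: L0/L1/L2 = -/FBDG/- → run F
t=30: L0/L1/L2 = -/FBDG/- → run F
t=31: L0/L1/L2 = -/FBDG/- → run F
t=32: L0/L1/L2 = -/BDG/- → run B
t=33: L0/L1/L2 = -/BDG/- → run B
t=34: L0/L1/L2 = -/BDG/- → run B
t=35: L0/L1/L2 = -/BDG/- → run B
t=36: L0/L1/L2 = -/BDG/- → run B
t=37: L0/L1/L2 = -/DG/- → run D
t=38: L0/L1/L2 = -/DG/- → run D
t=39: L0/L1/L2 = -/DG/- → run D
t=40: L0/L1/L2 = -/DG/- → run D
t=41: L0/L1/L2 = -/G/- → run G
t=42: L0/L1/L2 = -/G/- → run G
t=43: L0/L1/L2 = -/G/- → run G
t=44: (idle)
t=45: (idle)
t=46: (idle)

running at tick 36 = B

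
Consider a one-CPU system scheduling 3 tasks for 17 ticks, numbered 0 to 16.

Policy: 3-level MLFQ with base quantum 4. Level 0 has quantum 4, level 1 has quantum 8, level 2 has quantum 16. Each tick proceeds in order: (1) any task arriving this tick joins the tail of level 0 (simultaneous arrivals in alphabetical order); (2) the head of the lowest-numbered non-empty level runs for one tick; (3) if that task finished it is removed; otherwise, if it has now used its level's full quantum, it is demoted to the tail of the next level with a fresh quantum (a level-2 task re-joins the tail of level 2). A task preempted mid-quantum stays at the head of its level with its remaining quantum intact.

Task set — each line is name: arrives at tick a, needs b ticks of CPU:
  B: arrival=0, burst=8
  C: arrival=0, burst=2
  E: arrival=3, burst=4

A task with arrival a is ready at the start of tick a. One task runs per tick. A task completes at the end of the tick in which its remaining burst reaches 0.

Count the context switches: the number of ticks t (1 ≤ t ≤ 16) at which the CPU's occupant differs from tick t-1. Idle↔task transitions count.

t=0: L0/L1/L2 = BC/-/- → run B
t=1: L0/L1/L2 = BC/-/- → run B
t=2: L0/L1/L2 = BC/-/- → run B
t=3: L0/L1/L2 = BCE/-/- → run B
t=4: L0/L1/L2 = CE/B/- → run C
t=5: L0/L1/L2 = CE/B/- → run C
t=6: L0/L1/L2 = E/B/- → run E
t=7: L0/L1/L2 = E/B/- → run E
t=8: L0/L1/L2 = E/B/- → run E
t=9: L0/L1/L2 = E/B/- → run E
t=10: L0/L1/L2 = -/B/- → run B
t=11: L0/L1/L2 = -/B/- → run B
t=12: L0/L1/L2 = -/B/- → run B
t=13: L0/L1/L2 = -/B/- → run B
t=14: (idle)
t=15: (idle)
t=16: (idle)

context switches = 4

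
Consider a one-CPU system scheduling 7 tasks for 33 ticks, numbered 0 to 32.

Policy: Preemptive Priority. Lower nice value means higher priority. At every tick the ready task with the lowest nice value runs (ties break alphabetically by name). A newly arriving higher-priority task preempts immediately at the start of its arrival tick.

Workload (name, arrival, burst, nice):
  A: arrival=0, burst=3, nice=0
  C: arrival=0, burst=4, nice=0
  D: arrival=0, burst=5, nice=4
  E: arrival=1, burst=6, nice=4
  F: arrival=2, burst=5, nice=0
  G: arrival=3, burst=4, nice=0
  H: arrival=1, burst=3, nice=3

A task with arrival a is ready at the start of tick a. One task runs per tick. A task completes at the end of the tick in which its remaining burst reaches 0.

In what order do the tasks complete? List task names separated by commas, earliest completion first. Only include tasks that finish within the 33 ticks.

t=0: ready={A,C,D} → run A
t=1: ready={A,C,D,E,H} → run A
t=2: ready={A,C,D,E,F,H} → run A
t=3: ready={C,D,E,F,G,H} → run C
t=4: ready={C,D,E,F,G,H} → run C
t=5: ready={C,D,E,F,G,H} → run C
t=6: ready={C,D,E,F,G,H} → run C
t=7: ready={D,E,F,G,H} → run F
t=8: ready={D,E,F,G,H} → run F
t=9: ready={D,E,F,G,H} → run F
t=10: ready={D,E,F,G,H} → run F
t=11: ready={D,E,F,G,H} → run F
t=12: ready={D,E,G,H} → run G
t=13: ready={D,E,G,H} → run G
t=14: ready={D,E,G,H} → run G
t=15: ready={D,E,G,H} → run G
t=16: ready={D,E,H} → run H
t=17: ready={D,E,H} → run H
t=18: ready={D,E,H} → run H
t=19: ready={D,E} → run D
t=20: ready={D,E} → run D
t=21: ready={D,E} → run D
t=22: ready={D,E} → run D
t=23: ready={D,E} → run D
t=24: ready={E} → run E
t=25: ready={E} → run E
t=26: ready={E} → run E
t=27: ready={E} → run E
t=28: ready={E} → run E
t=29: ready={E} → run E
t=30: (idle)
t=31: (idle)
t=32: (idle)

completion order = A, C, F, G, H, D, E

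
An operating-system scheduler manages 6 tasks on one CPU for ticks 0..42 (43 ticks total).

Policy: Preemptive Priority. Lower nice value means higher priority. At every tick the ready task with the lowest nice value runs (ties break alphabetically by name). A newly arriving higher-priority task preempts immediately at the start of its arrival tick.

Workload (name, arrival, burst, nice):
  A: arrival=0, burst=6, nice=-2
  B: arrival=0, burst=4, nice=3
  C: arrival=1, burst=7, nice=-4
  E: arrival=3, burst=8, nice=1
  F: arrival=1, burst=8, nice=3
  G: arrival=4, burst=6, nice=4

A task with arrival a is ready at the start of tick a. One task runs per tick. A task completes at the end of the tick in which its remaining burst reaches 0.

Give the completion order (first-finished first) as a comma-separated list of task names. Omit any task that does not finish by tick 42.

completion order = C, A, E, B, F, G

t=0: ready={A,B} → run A
t=1: ready={A,B,C,F} → run C
t=2: ready={A,B,C,F} → run C
t=3: ready={A,B,C,E,F} → run C
t=4: ready={A,B,C,E,F,G} → run C
t=5: ready={A,B,C,E,F,G} → run C
t=6: ready={A,B,C,E,F,G} → run C
t=7: ready={A,B,C,E,F,G} → run C
t=8: ready={A,B,E,F,G} → run A
t=9: ready={A,B,E,F,G} → run A
t=10: ready={A,B,E,F,G} → run A
t=11: ready={A,B,E,F,G} → run A
t=12: ready={A,B,E,F,G} → run A
t=13: ready={B,E,F,G} → run E
t=14: ready={B,E,F,G} → run E
t=15: ready={B,E,F,G} → run E
t=16: ready={B,E,F,G} → run E
t=17: ready={B,E,F,G} → run E
t=18: ready={B,E,F,G} → run E
t=19: ready={B,E,F,G} → run E
t=20: ready={B,E,F,G} → run E
t=21: ready={B,F,G} → run B
t=22: ready={B,F,G} → run B
t=23: ready={B,F,G} → run B
t=24: ready={B,F,G} → run B
t=25: ready={F,G} → run F
t=26: ready={F,G} → run F
t=27: ready={F,G} → run F
t=28: ready={F,G} → run F
t=29: ready={F,G} → run F
t=30: ready={F,G} → run F
t=31: ready={F,G} → run F
t=32: ready={F,G} → run F
t=33: ready={G} → run G
t=34: ready={G} → run G
t=35: ready={G} → run G
t=36: ready={G} → run G
t=37: ready={G} → run G
t=38: ready={G} → run G
t=39: (idle)
t=40: (idle)
t=41: (idle)
t=42: (idle)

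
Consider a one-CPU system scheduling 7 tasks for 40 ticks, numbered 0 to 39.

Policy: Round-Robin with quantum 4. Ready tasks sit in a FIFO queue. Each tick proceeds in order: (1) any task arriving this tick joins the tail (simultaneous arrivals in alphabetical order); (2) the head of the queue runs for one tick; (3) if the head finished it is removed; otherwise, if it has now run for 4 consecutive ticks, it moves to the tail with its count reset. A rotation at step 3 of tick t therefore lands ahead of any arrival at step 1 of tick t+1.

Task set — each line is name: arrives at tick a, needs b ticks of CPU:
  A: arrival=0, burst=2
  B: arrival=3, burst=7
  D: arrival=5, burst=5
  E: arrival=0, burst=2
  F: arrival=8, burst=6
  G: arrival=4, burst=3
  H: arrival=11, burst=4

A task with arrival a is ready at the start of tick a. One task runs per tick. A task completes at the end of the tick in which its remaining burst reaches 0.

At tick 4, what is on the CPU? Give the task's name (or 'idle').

running at tick 4 = B

t=0: queue=[A,E] q_used=0 → run A
t=1: queue=[A,E] q_used=1 → run A
t=2: queue=[E] q_used=0 → run E
t=3: queue=[E,B] q_used=1 → run E
t=4: queue=[B,G] q_used=0 → run B
t=5: queue=[B,G,D] q_used=1 → run B
t=6: queue=[B,G,D] q_used=2 → run B
t=7: queue=[B,G,D] q_used=3 → run B
t=8: queue=[G,D,B,F] q_used=0 → run G
t=9: queue=[G,D,B,F] q_used=1 → run G
t=10: queue=[G,D,B,F] q_used=2 → run G
t=11: queue=[D,B,F,H] q_used=0 → run D
t=12: queue=[D,B,F,H] q_used=1 → run D
t=13: queue=[D,B,F,H] q_used=2 → run D
t=14: queue=[D,B,F,H] q_used=3 → run D
t=15: queue=[B,F,H,D] q_used=0 → run B
t=16: queue=[B,F,H,D] q_used=1 → run B
t=17: queue=[B,F,H,D] q_used=2 → run B
t=18: queue=[F,H,D] q_used=0 → run F
t=19: queue=[F,H,D] q_used=1 → run F
t=20: queue=[F,H,D] q_used=2 → run F
t=21: queue=[F,H,D] q_used=3 → run F
t=22: queue=[H,D,F] q_used=0 → run H
t=23: queue=[H,D,F] q_used=1 → run H
t=24: queue=[H,D,F] q_used=2 → run H
t=25: queue=[H,D,F] q_used=3 → run H
t=26: queue=[D,F] q_used=0 → run D
t=27: queue=[F] q_used=0 → run F
t=28: queue=[F] q_used=1 → run F
t=29: (idle)
t=30: (idle)
t=31: (idle)
t=32: (idle)
t=33: (idle)
t=34: (idle)
t=35: (idle)
t=36: (idle)
t=37: (idle)
t=38: (idle)
t=39: (idle)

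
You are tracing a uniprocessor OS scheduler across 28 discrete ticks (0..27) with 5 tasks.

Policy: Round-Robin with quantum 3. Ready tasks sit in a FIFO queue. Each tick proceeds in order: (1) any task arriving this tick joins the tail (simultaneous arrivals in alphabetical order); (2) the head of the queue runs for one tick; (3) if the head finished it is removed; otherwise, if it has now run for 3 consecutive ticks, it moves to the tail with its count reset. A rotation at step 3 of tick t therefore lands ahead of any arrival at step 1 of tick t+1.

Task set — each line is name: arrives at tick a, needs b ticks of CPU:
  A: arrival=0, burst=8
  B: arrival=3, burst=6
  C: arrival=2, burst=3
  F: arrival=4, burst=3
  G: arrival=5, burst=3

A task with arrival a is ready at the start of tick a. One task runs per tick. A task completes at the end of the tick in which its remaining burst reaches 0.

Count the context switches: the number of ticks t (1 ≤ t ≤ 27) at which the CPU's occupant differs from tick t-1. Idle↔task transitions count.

context switches = 8

t=0: queue=[A] q_used=0 → run A
t=1: queue=[A] q_used=1 → run A
t=2: queue=[A,C] q_used=2 → run A
t=3: queue=[C,A,B] q_used=0 → run C
t=4: queue=[C,A,B,F] q_used=1 → run C
t=5: queue=[C,A,B,F,G] q_used=2 → run C
t=6: queue=[A,B,F,G] q_used=0 → run A
t=7: queue=[A,B,F,G] q_used=1 → run A
t=8: queue=[A,B,F,G] q_used=2 → run A
t=9: queue=[B,F,G,A] q_used=0 → run B
t=10: queue=[B,F,G,A] q_used=1 → run B
t=11: queue=[B,F,G,A] q_used=2 → run B
t=12: queue=[F,G,A,B] q_used=0 → run F
t=13: queue=[F,G,A,B] q_used=1 → run F
t=14: queue=[F,G,A,B] q_used=2 → run F
t=15: queue=[G,A,B] q_used=0 → run G
t=16: queue=[G,A,B] q_used=1 → run G
t=17: queue=[G,A,B] q_used=2 → run G
t=18: queue=[A,B] q_used=0 → run A
t=19: queue=[A,B] q_used=1 → run A
t=20: queue=[B] q_used=0 → run B
t=21: queue=[B] q_used=1 → run B
t=22: queue=[B] q_used=2 → run B
t=23: (idle)
t=24: (idle)
t=25: (idle)
t=26: (idle)
t=27: (idle)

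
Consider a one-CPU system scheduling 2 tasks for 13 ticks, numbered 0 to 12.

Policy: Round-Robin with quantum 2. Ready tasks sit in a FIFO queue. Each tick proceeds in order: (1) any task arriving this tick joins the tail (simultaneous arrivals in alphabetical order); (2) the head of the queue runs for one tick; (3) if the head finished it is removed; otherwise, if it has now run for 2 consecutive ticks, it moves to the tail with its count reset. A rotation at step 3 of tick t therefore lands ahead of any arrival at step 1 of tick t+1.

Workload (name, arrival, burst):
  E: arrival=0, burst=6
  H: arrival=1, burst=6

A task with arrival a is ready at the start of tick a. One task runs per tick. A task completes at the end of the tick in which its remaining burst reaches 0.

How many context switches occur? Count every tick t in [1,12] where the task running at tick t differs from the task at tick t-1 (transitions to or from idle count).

t=0: queue=[E] q_used=0 → run E
t=1: queue=[E,H] q_used=1 → run E
t=2: queue=[H,E] q_used=0 → run H
t=3: queue=[H,E] q_used=1 → run H
t=4: queue=[E,H] q_used=0 → run E
t=5: queue=[E,H] q_used=1 → run E
t=6: queue=[H,E] q_used=0 → run H
t=7: queue=[H,E] q_used=1 → run H
t=8: queue=[E,H] q_used=0 → run E
t=9: queue=[E,H] q_used=1 → run E
t=10: queue=[H] q_used=0 → run H
t=11: queue=[H] q_used=1 → run H
t=12: (idle)

context switches = 6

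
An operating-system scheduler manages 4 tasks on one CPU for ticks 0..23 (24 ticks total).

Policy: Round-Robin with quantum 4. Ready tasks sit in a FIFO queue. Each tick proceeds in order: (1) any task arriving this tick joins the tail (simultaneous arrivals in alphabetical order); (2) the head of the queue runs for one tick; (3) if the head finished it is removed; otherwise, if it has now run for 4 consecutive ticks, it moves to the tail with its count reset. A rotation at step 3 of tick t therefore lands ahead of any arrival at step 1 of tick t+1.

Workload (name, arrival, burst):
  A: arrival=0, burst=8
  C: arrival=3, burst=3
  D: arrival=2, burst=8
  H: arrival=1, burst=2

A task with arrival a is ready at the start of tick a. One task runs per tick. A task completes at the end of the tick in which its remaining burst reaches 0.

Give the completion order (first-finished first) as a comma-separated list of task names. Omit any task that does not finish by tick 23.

completion order = H, C, A, D

t=0: queue=[A] q_used=0 → run A
t=1: queue=[A,H] q_used=1 → run A
t=2: queue=[A,H,D] q_used=2 → run A
t=3: queue=[A,H,D,C] q_used=3 → run A
t=4: queue=[H,D,C,A] q_used=0 → run H
t=5: queue=[H,D,C,A] q_used=1 → run H
t=6: queue=[D,C,A] q_used=0 → run D
t=7: queue=[D,C,A] q_used=1 → run D
t=8: queue=[D,C,A] q_used=2 → run D
t=9: queue=[D,C,A] q_used=3 → run D
t=10: queue=[C,A,D] q_used=0 → run C
t=11: queue=[C,A,D] q_used=1 → run C
t=12: queue=[C,A,D] q_used=2 → run C
t=13: queue=[A,D] q_used=0 → run A
t=14: queue=[A,D] q_used=1 → run A
t=15: queue=[A,D] q_used=2 → run A
t=16: queue=[A,D] q_used=3 → run A
t=17: queue=[D] q_used=0 → run D
t=18: queue=[D] q_used=1 → run D
t=19: queue=[D] q_used=2 → run D
t=20: queue=[D] q_used=3 → run D
t=21: (idle)
t=22: (idle)
t=23: (idle)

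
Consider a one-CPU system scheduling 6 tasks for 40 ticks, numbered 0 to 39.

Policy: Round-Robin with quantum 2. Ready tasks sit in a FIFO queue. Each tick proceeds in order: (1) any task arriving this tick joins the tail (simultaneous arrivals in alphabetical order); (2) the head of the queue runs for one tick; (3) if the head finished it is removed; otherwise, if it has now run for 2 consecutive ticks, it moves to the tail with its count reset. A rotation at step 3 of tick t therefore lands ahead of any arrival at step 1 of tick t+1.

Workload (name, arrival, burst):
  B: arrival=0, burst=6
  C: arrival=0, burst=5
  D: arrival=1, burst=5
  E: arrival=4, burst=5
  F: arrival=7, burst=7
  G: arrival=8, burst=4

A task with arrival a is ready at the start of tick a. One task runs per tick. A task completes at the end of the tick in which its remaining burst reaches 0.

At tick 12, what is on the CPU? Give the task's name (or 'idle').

running at tick 12 = D

t=0: queue=[B,C] q_used=0 → run B
t=1: queue=[B,C,D] q_used=1 → run B
t=2: queue=[C,D,B] q_used=0 → run C
t=3: queue=[C,D,B] q_used=1 → run C
t=4: queue=[D,B,C,E] q_used=0 → run D
t=5: queue=[D,B,C,E] q_used=1 → run D
t=6: queue=[B,C,E,D] q_used=0 → run B
t=7: queue=[B,C,E,D,F] q_used=1 → run B
t=8: queue=[C,E,D,F,B,G] q_used=0 → run C
t=9: queue=[C,E,D,F,B,G] q_used=1 → run C
t=10: queue=[E,D,F,B,G,C] q_used=0 → run E
t=11: queue=[E,D,F,B,G,C] q_used=1 → run E
t=12: queue=[D,F,B,G,C,E] q_used=0 → run D
t=13: queue=[D,F,B,G,C,E] q_used=1 → run D
t=14: queue=[F,B,G,C,E,D] q_used=0 → run F
t=15: queue=[F,B,G,C,E,D] q_used=1 → run F
t=16: queue=[B,G,C,E,D,F] q_used=0 → run B
t=17: queue=[B,G,C,E,D,F] q_used=1 → run B
t=18: queue=[G,C,E,D,F] q_used=0 → run G
t=19: queue=[G,C,E,D,F] q_used=1 → run G
t=20: queue=[C,E,D,F,G] q_used=0 → run C
t=21: queue=[E,D,F,G] q_used=0 → run E
t=22: queue=[E,D,F,G] q_used=1 → run E
t=23: queue=[D,F,G,E] q_used=0 → run D
t=24: queue=[F,G,E] q_used=0 → run F
t=25: queue=[F,G,E] q_used=1 → run F
t=26: queue=[G,E,F] q_used=0 → run G
t=27: queue=[G,E,F] q_used=1 → run G
t=28: queue=[E,F] q_used=0 → run E
t=29: queue=[F] q_used=0 → run F
t=30: queue=[F] q_used=1 → run F
t=31: queue=[F] q_used=0 → run F
t=32: (idle)
t=33: (idle)
t=34: (idle)
t=35: (idle)
t=36: (idle)
t=37: (idle)
t=38: (idle)
t=39: (idle)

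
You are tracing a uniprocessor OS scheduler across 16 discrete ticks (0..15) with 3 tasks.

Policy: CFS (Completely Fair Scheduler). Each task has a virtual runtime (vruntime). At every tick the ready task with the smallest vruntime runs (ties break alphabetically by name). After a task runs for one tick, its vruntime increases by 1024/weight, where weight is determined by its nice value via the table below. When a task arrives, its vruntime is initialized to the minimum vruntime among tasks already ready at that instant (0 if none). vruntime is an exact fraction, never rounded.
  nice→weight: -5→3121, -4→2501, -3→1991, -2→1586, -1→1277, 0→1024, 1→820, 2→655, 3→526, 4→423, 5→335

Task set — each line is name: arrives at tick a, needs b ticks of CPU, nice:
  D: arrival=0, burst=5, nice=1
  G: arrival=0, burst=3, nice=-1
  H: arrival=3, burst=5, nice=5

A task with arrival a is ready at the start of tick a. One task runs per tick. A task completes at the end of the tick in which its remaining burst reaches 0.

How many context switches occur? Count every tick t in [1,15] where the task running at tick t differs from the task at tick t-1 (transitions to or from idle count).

context switches = 9

t=0: vr[D=0 G=0] → run D
t=1: vr[D=256/205 G=0] → run G
t=2: vr[D=256/205 G=1024/1277] → run G
t=3: vr[D=256/205 G=2048/1277 H=256/205] → run D
t=4: vr[D=512/205 G=2048/1277 H=256/205] → run H
t=5: vr[D=512/205 G=2048/1277 H=59136/13735] → run G
t=6: vr[D=512/205 H=59136/13735] → run D
t=7: vr[D=768/205 H=59136/13735] → run D
t=8: vr[D=1024/205 H=59136/13735] → run H
t=9: vr[D=1024/205 H=20224/2747] → run D
t=10: vr[H=20224/2747] → run H
t=11: vr[H=143104/13735] → run H
t=12: vr[H=185088/13735] → run H
t=13: (idle)
t=14: (idle)
t=15: (idle)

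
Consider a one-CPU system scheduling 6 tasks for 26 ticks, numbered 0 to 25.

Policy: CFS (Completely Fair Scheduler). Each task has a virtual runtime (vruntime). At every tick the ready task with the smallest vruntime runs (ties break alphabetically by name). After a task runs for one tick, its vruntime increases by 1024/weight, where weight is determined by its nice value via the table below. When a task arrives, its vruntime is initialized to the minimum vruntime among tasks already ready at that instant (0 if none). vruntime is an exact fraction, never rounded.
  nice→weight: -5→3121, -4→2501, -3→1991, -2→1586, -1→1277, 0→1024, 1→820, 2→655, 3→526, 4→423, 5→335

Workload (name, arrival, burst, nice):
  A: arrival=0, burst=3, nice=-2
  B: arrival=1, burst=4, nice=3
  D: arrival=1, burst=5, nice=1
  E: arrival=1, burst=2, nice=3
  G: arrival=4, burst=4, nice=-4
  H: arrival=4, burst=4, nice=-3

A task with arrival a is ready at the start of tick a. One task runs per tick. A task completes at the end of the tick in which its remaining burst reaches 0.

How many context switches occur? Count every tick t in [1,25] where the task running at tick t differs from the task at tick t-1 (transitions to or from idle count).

t=0: vr[A=0] → run A
t=1: vr[A=512/793 B=512/793 D=512/793 E=512/793] → run A
t=2: vr[A=1024/793 B=512/793 D=512/793 E=512/793] → run B
t=3: vr[A=1024/793 B=540672/208559 D=512/793 E=512/793] → run D
t=4: vr[A=1024/793 B=540672/208559 D=307968/162565 E=512/793 G=512/793 H=512/793] → run E
t=5: vr[A=1024/793 B=540672/208559 D=307968/162565 E=540672/208559 G=512/793 H=512/793] → run G
t=6: vr[A=1024/793 B=540672/208559 D=307968/162565 E=540672/208559 G=34304/32513 H=512/793] → run H
t=7: vr[A=1024/793 B=540672/208559 D=307968/162565 E=540672/208559 G=34304/32513 H=1831424/1578863] → run G
t=8: vr[A=1024/793 B=540672/208559 D=307968/162565 E=540672/208559 G=47616/32513 H=1831424/1578863] → run H
t=9: vr[A=1024/793 B=540672/208559 D=307968/162565 E=540672/208559 G=47616/32513 H=2643456/1578863] → run A
t=10: vr[B=540672/208559 D=307968/162565 E=540672/208559 G=47616/32513 H=2643456/1578863] → run G
t=11: vr[B=540672/208559 D=307968/162565 E=540672/208559 G=60928/32513 H=2643456/1578863] → run H
t=12: vr[B=540672/208559 D=307968/162565 E=540672/208559 G=60928/32513 H=3455488/1578863] → run G
t=13: vr[B=540672/208559 D=307968/162565 E=540672/208559 H=3455488/1578863] → run D
t=14: vr[B=540672/208559 D=510976/162565 E=540672/208559 H=3455488/1578863] → run H
t=15: vr[B=540672/208559 D=510976/162565 E=540672/208559] → run B
t=16: vr[B=946688/208559 D=510976/162565 E=540672/208559] → run E
t=17: vr[B=946688/208559 D=510976/162565] → run D
t=18: vr[B=946688/208559 D=713984/162565] → run D
t=19: vr[B=946688/208559 D=916992/162565] → run B
t=20: vr[B=1352704/208559 D=916992/162565] → run D
t=21: vr[B=1352704/208559] → run B
t=22: (idle)
t=23: (idle)
t=24: (idle)
t=25: (idle)

context switches = 20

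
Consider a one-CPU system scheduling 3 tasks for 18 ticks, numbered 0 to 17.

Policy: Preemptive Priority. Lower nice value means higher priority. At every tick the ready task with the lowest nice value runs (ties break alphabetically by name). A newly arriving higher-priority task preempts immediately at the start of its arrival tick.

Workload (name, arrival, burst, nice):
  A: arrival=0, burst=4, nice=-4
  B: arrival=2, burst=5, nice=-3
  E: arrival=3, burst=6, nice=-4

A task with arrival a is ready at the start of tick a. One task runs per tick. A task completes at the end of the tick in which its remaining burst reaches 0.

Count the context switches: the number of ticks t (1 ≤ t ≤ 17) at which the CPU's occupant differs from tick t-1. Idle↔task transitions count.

context switches = 3

t=0: ready={A} → run A
t=1: ready={A} → run A
t=2: ready={A,B} → run A
t=3: ready={A,B,E} → run A
t=4: ready={B,E} → run E
t=5: ready={B,E} → run E
t=6: ready={B,E} → run E
t=7: ready={B,E} → run E
t=8: ready={B,E} → run E
t=9: ready={B,E} → run E
t=10: ready={B} → run B
t=11: ready={B} → run B
t=12: ready={B} → run B
t=13: ready={B} → run B
t=14: ready={B} → run B
t=15: (idle)
t=16: (idle)
t=17: (idle)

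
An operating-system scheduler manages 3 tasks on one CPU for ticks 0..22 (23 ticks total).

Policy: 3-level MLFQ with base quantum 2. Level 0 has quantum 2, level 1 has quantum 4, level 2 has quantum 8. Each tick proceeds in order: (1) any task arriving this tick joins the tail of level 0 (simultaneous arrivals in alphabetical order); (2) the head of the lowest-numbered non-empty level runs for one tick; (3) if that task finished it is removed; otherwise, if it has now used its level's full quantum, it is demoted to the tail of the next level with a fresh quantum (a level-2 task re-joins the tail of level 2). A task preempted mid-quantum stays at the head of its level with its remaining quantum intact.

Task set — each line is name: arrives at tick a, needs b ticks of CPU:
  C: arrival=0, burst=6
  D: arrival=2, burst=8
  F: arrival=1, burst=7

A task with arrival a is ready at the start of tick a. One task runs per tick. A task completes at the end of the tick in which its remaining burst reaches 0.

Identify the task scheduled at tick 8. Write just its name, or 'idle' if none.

t=0: L0/L1/L2 = C/-/- → run C
t=1: L0/L1/L2 = CF/-/- → run C
t=2: L0/L1/L2 = FD/C/- → run F
t=3: L0/L1/L2 = FD/C/- → run F
t=4: L0/L1/L2 = D/CF/- → run D
t=5: L0/L1/L2 = D/CF/- → run D
t=6: L0/L1/L2 = -/CFD/- → run C
t=7: L0/L1/L2 = -/CFD/- → run C
t=8: L0/L1/L2 = -/CFD/- → run C
t=9: L0/L1/L2 = -/CFD/- → run C
t=10: L0/L1/L2 = -/FD/- → run F
t=11: L0/L1/L2 = -/FD/- → run F
t=12: L0/L1/L2 = -/FD/- → run F
t=13: L0/L1/L2 = -/FD/- → run F
t=14: L0/L1/L2 = -/D/F → run D
t=15: L0/L1/L2 = -/D/F → run D
t=16: L0/L1/L2 = -/D/F → run D
t=17: L0/L1/L2 = -/D/F → run D
t=18: L0/L1/L2 = -/-/FD → run F
t=19: L0/L1/L2 = -/-/D → run D
t=20: L0/L1/L2 = -/-/D → run D
t=21: (idle)
t=22: (idle)

running at tick 8 = C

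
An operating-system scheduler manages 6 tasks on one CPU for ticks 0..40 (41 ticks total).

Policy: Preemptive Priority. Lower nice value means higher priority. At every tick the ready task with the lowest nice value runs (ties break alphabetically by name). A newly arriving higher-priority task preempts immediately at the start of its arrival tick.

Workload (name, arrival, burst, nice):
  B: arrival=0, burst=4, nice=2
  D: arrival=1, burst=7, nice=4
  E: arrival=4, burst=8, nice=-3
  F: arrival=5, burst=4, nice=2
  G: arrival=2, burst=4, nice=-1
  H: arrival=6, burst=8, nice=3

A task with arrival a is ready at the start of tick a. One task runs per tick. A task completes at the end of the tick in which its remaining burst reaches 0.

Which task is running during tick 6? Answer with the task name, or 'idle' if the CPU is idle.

running at tick 6 = E

t=0: ready={B} → run B
t=1: ready={B,D} → run B
t=2: ready={B,D,G} → run G
t=3: ready={B,D,G} → run G
t=4: ready={B,D,E,G} → run E
t=5: ready={B,D,E,F,G} → run E
t=6: ready={B,D,E,F,G,H} → run E
t=7: ready={B,D,E,F,G,H} → run E
t=8: ready={B,D,E,F,G,H} → run E
t=9: ready={B,D,E,F,G,H} → run E
t=10: ready={B,D,E,F,G,H} → run E
t=11: ready={B,D,E,F,G,H} → run E
t=12: ready={B,D,F,G,H} → run G
t=13: ready={B,D,F,G,H} → run G
t=14: ready={B,D,F,H} → run B
t=15: ready={B,D,F,H} → run B
t=16: ready={D,F,H} → run F
t=17: ready={D,F,H} → run F
t=18: ready={D,F,H} → run F
t=19: ready={D,F,H} → run F
t=20: ready={D,H} → run H
t=21: ready={D,H} → run H
t=22: ready={D,H} → run H
t=23: ready={D,H} → run H
t=24: ready={D,H} → run H
t=25: ready={D,H} → run H
t=26: ready={D,H} → run H
t=27: ready={D,H} → run H
t=28: ready={D} → run D
t=29: ready={D} → run D
t=30: ready={D} → run D
t=31: ready={D} → run D
t=32: ready={D} → run D
t=33: ready={D} → run D
t=34: ready={D} → run D
t=35: (idle)
t=36: (idle)
t=37: (idle)
t=38: (idle)
t=39: (idle)
t=40: (idle)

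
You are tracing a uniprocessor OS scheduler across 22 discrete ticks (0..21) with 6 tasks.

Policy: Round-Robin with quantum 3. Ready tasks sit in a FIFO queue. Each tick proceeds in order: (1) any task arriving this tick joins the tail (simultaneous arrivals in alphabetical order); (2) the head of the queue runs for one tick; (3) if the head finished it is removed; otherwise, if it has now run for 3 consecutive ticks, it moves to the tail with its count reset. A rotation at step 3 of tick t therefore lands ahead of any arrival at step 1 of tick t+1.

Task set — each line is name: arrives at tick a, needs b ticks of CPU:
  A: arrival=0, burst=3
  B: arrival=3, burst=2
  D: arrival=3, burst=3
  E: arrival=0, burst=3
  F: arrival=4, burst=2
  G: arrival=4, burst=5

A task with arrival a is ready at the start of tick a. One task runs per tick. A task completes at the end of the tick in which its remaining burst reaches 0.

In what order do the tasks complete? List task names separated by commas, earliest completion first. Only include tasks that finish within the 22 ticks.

t=0: queue=[A,E] q_used=0 → run A
t=1: queue=[A,E] q_used=1 → run A
t=2: queue=[A,E] q_used=2 → run A
t=3: queue=[E,B,D] q_used=0 → run E
t=4: queue=[E,B,D,F,G] q_used=1 → run E
t=5: queue=[E,B,D,F,G] q_used=2 → run E
t=6: queue=[B,D,F,G] q_used=0 → run B
t=7: queue=[B,D,F,G] q_used=1 → run B
t=8: queue=[D,F,G] q_used=0 → run D
t=9: queue=[D,F,G] q_used=1 → run D
t=10: queue=[D,F,G] q_used=2 → run D
t=11: queue=[F,G] q_used=0 → run F
t=12: queue=[F,G] q_used=1 → run F
t=13: queue=[G] q_used=0 → run G
t=14: queue=[G] q_used=1 → run G
t=15: queue=[G] q_used=2 → run G
t=16: queue=[G] q_used=0 → run G
t=17: queue=[G] q_used=1 → run G
t=18: (idle)
t=19: (idle)
t=20: (idle)
t=21: (idle)

completion order = A, E, B, D, F, G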